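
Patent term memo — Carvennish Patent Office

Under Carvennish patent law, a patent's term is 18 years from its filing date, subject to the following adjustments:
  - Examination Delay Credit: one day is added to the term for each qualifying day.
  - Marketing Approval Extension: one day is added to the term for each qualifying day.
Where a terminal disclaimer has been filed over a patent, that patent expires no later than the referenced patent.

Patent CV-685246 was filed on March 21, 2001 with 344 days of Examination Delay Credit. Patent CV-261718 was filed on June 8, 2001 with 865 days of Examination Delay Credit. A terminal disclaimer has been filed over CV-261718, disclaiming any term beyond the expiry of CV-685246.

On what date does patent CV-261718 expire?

2020-02-28

Natural term of CV-261718:
  Base: filing + 18 years → 8 June 2019.
  Examination Delay Credit: +865 days → 20 October 2021.
Expiry of referenced patent CV-685246:
  Base: filing + 18 years → 21 March 2019.
  Examination Delay Credit: +344 days → 28 February 2020.
Terminal disclaimer: CV-261718 expires on the earlier of 20 October 2021 and 28 February 2020.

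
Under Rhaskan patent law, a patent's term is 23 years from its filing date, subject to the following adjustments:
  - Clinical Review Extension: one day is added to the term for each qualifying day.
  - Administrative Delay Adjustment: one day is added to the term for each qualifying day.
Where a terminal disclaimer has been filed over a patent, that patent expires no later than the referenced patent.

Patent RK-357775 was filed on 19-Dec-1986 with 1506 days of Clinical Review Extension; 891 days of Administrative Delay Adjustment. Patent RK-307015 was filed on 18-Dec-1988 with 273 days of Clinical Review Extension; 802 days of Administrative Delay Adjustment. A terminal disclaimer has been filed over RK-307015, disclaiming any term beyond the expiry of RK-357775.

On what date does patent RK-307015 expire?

Natural term of RK-307015:
  Base: filing + 23 years → 18 December 2011.
  Clinical Review Extension: +273 days → 16 September 2012.
  Administrative Delay Adjustment: +802 days → 27 November 2014.
Expiry of referenced patent RK-357775:
  Base: filing + 23 years → 19 December 2009.
  Clinical Review Extension: +1506 days → 2 February 2014.
  Administrative Delay Adjustment: +891 days → 12 July 2016.
Terminal disclaimer: RK-307015 expires on the earlier of 27 November 2014 and 12 July 2016.

2014-11-27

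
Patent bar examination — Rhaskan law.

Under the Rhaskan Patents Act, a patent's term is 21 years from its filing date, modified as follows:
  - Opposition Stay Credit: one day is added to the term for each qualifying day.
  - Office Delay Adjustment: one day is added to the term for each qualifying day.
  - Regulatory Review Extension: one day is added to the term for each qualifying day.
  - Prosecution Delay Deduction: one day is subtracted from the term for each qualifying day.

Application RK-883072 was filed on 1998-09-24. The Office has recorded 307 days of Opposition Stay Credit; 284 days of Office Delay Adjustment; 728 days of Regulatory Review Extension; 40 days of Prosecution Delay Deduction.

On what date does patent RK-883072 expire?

2023-03-26

Base term: filing date + 21 years → 24 September 2019.
Opposition Stay Credit: +307 days → 27 July 2020.
Office Delay Adjustment: +284 days → 7 May 2021.
Regulatory Review Extension: +728 days → 5 May 2023.
Prosecution Delay Deduction: −40 days → 26 March 2023.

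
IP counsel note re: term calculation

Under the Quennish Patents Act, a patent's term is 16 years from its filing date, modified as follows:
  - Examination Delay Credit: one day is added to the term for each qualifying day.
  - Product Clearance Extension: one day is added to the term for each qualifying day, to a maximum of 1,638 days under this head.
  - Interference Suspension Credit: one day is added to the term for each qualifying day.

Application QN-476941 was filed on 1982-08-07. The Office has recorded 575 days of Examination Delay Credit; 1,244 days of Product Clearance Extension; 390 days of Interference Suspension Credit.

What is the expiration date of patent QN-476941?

Base term: filing date + 16 years → 7 August 1998.
Examination Delay Credit: +575 days → 4 March 2000.
Product Clearance Extension: 1244 days (within the 1638-day cap) → +1244 days → 31 July 2003.
Interference Suspension Credit: +390 days → 24 August 2004.

August 24, 2004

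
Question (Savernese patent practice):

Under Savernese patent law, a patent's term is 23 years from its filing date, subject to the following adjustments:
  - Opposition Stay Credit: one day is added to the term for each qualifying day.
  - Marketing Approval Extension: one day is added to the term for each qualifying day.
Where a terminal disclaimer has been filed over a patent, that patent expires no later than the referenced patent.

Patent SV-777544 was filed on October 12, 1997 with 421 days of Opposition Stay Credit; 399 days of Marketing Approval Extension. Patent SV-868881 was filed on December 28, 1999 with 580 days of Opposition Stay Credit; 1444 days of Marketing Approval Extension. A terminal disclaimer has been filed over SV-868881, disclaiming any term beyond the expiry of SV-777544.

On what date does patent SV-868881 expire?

Natural term of SV-868881:
  Base: filing + 23 years → 28 December 2022.
  Opposition Stay Credit: +580 days → 30 July 2024.
  Marketing Approval Extension: +1444 days → 13 July 2028.
Expiry of referenced patent SV-777544:
  Base: filing + 23 years → 12 October 2020.
  Opposition Stay Credit: +421 days → 7 December 2021.
  Marketing Approval Extension: +399 days → 10 January 2023.
Terminal disclaimer: SV-868881 expires on the earlier of 13 July 2028 and 10 January 2023.

2023-01-10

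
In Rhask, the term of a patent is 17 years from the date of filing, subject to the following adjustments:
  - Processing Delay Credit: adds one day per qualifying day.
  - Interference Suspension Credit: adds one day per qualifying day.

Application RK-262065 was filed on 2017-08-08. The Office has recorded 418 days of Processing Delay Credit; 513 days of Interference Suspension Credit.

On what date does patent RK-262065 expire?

Base term: filing date + 17 years → 8 August 2034.
Processing Delay Credit: +418 days → 30 September 2035.
Interference Suspension Credit: +513 days → 24 February 2037.

February 24, 2037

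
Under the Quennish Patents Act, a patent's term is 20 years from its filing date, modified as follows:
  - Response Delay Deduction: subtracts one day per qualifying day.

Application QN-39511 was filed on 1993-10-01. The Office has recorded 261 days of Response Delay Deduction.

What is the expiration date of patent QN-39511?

Base term: filing date + 20 years → 1 October 2013.
Response Delay Deduction: −261 days → 13 January 2013.

January 13, 2013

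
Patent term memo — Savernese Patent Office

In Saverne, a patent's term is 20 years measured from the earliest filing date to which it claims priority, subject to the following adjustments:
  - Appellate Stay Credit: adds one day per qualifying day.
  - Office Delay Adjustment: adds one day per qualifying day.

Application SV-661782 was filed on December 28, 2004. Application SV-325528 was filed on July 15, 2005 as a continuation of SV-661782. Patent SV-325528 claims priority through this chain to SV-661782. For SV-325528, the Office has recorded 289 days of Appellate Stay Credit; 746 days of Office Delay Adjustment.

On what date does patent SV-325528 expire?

Earliest priority filing: 28 December 2004.
Base term: 28 December 2004 + 20 years → 28 December 2024.
Appellate Stay Credit: +289 days → 13 October 2025.
Office Delay Adjustment: +746 days → 29 October 2027.

2027-10-29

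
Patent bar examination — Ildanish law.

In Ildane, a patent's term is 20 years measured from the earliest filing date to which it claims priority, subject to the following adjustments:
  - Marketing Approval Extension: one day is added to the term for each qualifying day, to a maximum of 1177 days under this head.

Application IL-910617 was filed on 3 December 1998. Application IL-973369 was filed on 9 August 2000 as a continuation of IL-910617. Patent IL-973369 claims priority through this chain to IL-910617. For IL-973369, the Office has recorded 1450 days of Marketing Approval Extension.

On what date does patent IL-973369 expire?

Earliest priority filing: 3 December 1998.
Base term: 3 December 1998 + 20 years → 3 December 2018.
Marketing Approval Extension: 1450 days claimed exceeds the 1177-day cap, so +1177 days → 22 February 2022.

2022-02-22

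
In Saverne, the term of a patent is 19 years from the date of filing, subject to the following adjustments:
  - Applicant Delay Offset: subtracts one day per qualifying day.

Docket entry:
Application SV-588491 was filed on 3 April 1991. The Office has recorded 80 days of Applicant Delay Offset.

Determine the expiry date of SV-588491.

2010-01-13

Base term: filing date + 19 years → 3 April 2010.
Applicant Delay Offset: −80 days → 13 January 2010.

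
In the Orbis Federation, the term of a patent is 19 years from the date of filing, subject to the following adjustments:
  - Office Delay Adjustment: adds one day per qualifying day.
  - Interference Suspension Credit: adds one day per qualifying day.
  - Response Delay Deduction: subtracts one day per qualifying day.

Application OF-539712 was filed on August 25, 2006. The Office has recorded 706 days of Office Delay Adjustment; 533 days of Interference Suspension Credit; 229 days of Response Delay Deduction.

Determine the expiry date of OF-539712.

Base term: filing date + 19 years → 25 August 2025.
Office Delay Adjustment: +706 days → 1 August 2027.
Interference Suspension Credit: +533 days → 15 January 2029.
Response Delay Deduction: −229 days → 31 May 2028.

May 31, 2028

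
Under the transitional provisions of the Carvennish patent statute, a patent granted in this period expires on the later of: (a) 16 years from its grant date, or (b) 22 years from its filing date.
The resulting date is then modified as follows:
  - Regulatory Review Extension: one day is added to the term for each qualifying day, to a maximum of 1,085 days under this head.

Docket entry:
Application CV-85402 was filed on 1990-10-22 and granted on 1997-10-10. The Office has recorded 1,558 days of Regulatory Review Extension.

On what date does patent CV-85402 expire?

(a) grant + 16 years → 10 October 2013.
(b) filing + 22 years → 22 October 2012.
Later of the two: 10 October 2013.
Regulatory Review Extension: 1558 days claimed exceeds the 1085-day cap, so +1085 days → 29 September 2016.

2016-09-29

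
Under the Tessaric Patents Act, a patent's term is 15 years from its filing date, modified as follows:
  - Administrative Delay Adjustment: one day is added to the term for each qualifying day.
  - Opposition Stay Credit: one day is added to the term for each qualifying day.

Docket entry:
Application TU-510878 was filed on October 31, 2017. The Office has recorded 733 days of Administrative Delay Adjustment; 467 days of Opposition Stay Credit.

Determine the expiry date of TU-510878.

2036-02-13

Base term: filing date + 15 years → 31 October 2032.
Administrative Delay Adjustment: +733 days → 3 November 2034.
Opposition Stay Credit: +467 days → 13 February 2036.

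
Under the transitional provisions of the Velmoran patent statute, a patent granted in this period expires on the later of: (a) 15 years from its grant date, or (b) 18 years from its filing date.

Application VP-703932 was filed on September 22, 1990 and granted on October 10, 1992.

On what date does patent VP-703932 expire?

(a) grant + 15 years → 10 October 2007.
(b) filing + 18 years → 22 September 2008.
Later of the two: 22 September 2008.

2008-09-22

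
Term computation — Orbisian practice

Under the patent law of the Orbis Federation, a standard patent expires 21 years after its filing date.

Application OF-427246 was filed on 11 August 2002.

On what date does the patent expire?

Filing date + 21 years → 11 August 2023.

August 11, 2023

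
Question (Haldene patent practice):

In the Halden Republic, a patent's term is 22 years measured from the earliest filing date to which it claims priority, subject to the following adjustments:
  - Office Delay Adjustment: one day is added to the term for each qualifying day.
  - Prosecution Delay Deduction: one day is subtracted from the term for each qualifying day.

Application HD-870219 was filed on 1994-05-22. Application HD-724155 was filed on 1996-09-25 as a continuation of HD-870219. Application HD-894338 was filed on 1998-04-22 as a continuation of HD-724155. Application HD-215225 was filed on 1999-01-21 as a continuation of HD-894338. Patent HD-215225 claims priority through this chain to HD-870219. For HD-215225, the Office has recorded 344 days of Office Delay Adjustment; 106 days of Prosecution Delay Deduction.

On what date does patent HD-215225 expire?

Earliest priority filing: 22 May 1994.
Base term: 22 May 1994 + 22 years → 22 May 2016.
Office Delay Adjustment: +344 days → 1 May 2017.
Prosecution Delay Deduction: −106 days → 15 January 2017.

January 15, 2017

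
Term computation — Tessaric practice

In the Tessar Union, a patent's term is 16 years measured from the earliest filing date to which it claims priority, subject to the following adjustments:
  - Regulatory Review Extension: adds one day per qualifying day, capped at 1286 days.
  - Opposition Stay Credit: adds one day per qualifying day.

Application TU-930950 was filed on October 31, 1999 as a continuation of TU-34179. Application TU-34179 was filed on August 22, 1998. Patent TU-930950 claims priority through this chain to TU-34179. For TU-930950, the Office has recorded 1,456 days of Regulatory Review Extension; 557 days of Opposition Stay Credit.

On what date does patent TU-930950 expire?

Earliest priority filing: 22 August 1998.
Base term: 22 August 1998 + 16 years → 22 August 2014.
Regulatory Review Extension: 1456 days claimed exceeds the 1286-day cap, so +1286 days → 28 February 2018.
Opposition Stay Credit: +557 days → 8 September 2019.

September 8, 2019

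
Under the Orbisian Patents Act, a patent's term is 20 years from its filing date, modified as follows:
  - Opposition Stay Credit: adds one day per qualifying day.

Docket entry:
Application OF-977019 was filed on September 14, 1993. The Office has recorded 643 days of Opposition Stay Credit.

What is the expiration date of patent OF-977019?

2015-06-19

Base term: filing date + 20 years → 14 September 2013.
Opposition Stay Credit: +643 days → 19 June 2015.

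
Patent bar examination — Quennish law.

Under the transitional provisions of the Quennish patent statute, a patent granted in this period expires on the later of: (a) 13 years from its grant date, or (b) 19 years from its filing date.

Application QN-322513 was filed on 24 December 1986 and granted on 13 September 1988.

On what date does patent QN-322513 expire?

December 24, 2005

(a) grant + 13 years → 13 September 2001.
(b) filing + 19 years → 24 December 2005.
Later of the two: 24 December 2005.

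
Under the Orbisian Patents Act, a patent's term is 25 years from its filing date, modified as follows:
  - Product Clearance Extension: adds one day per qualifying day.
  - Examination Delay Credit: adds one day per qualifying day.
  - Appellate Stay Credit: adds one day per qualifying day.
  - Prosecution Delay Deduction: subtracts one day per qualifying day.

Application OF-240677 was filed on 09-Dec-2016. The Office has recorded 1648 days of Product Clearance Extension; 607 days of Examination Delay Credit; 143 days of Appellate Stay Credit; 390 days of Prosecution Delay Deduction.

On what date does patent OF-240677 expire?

June 9, 2047

Base term: filing date + 25 years → 9 December 2041.
Product Clearance Extension: +1648 days → 14 June 2046.
Examination Delay Credit: +607 days → 11 February 2048.
Appellate Stay Credit: +143 days → 3 July 2048.
Prosecution Delay Deduction: −390 days → 9 June 2047.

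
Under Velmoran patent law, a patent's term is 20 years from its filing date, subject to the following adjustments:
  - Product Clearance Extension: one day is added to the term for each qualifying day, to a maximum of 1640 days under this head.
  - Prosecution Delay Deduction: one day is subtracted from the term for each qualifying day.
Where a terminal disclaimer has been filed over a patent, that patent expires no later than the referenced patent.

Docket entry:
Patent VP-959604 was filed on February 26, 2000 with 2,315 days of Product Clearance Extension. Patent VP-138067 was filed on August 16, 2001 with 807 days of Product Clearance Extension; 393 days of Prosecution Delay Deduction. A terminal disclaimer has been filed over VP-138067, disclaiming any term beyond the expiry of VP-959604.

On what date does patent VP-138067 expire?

October 4, 2022

Natural term of VP-138067:
  Base: filing + 20 years → 16 August 2021.
  Product Clearance Extension: 807 days (within the 1640-day cap) → +807 days → 1 November 2023.
  Prosecution Delay Deduction: −393 days → 4 October 2022.
Expiry of referenced patent VP-959604:
  Base: filing + 20 years → 26 February 2020.
  Product Clearance Extension: 2315 days claimed exceeds the 1640-day cap, so +1640 days → 23 August 2024.
Terminal disclaimer: VP-138067 expires on the earlier of 4 October 2022 and 23 August 2024.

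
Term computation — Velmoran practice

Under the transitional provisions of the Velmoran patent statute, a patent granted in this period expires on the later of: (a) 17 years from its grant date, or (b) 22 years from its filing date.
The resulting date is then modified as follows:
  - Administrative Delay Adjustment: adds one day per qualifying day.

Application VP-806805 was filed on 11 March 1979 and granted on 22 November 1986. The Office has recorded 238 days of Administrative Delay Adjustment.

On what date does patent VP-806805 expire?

July 17, 2004

(a) grant + 17 years → 22 November 2003.
(b) filing + 22 years → 11 March 2001.
Later of the two: 22 November 2003.
Administrative Delay Adjustment: +238 days → 17 July 2004.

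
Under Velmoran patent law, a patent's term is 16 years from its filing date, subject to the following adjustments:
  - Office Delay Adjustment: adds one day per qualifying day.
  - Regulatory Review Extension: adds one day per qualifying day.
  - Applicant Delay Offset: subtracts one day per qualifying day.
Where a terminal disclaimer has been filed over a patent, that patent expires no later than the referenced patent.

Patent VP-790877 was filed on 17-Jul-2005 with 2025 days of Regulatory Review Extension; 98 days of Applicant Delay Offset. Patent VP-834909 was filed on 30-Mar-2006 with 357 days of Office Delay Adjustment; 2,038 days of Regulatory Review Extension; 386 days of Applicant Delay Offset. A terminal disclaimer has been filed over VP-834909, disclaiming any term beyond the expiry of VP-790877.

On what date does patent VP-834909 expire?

Natural term of VP-834909:
  Base: filing + 16 years → 30 March 2022.
  Office Delay Adjustment: +357 days → 22 March 2023.
  Regulatory Review Extension: +2038 days → 19 October 2028.
  Applicant Delay Offset: −386 days → 29 September 2027.
Expiry of referenced patent VP-790877:
  Base: filing + 16 years → 17 July 2021.
  Regulatory Review Extension: +2025 days → 1 February 2027.
  Applicant Delay Offset: −98 days → 26 October 2026.
Terminal disclaimer: VP-834909 expires on the earlier of 29 September 2027 and 26 October 2026.

2026-10-26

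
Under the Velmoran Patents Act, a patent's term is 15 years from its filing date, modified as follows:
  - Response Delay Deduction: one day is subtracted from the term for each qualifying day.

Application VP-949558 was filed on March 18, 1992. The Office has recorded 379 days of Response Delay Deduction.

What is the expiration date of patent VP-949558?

March 4, 2006

Base term: filing date + 15 years → 18 March 2007.
Response Delay Deduction: −379 days → 4 March 2006.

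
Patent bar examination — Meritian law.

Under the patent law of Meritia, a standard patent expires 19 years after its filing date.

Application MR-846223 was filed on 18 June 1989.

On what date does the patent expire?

Filing date + 19 years → 18 June 2008.

June 18, 2008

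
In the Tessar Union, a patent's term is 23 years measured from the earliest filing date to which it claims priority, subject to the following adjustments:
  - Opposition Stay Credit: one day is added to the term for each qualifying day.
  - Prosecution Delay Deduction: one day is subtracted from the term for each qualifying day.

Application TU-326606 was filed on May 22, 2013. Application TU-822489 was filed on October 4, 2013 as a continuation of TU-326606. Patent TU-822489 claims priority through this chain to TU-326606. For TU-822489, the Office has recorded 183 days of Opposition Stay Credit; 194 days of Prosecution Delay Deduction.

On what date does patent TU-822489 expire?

Earliest priority filing: 22 May 2013.
Base term: 22 May 2013 + 23 years → 22 May 2036.
Opposition Stay Credit: +183 days → 21 November 2036.
Prosecution Delay Deduction: −194 days → 11 May 2036.

2036-05-11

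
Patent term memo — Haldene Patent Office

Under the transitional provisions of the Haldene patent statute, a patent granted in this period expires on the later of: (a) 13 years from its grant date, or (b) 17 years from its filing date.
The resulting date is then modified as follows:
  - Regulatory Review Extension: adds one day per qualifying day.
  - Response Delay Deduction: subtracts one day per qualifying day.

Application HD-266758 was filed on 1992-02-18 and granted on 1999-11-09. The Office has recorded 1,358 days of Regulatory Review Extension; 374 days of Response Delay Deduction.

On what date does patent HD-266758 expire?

(a) grant + 13 years → 9 November 2012.
(b) filing + 17 years → 18 February 2009.
Later of the two: 9 November 2012.
Regulatory Review Extension: +1358 days → 29 July 2016.
Response Delay Deduction: −374 days → 21 July 2015.

July 21, 2015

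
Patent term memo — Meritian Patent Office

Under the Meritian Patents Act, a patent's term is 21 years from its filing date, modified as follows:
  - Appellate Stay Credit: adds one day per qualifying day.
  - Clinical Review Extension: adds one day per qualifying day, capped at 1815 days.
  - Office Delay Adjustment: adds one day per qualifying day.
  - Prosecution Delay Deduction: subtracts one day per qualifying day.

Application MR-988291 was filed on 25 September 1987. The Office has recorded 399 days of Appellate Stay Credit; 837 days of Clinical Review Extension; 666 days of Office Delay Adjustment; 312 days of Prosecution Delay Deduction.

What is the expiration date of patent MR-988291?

February 1, 2013

Base term: filing date + 21 years → 25 September 2008.
Appellate Stay Credit: +399 days → 29 October 2009.
Clinical Review Extension: 837 days (within the 1815-day cap) → +837 days → 13 February 2012.
Office Delay Adjustment: +666 days → 10 December 2013.
Prosecution Delay Deduction: −312 days → 1 February 2013.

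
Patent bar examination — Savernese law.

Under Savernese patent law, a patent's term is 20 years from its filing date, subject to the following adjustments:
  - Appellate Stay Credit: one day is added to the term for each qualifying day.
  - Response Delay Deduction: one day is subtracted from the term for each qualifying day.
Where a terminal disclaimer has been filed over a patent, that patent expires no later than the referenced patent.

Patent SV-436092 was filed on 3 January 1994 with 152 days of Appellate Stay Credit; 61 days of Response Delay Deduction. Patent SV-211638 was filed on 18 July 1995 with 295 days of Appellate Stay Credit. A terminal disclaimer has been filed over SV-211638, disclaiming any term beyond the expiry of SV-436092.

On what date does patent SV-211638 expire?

Natural term of SV-211638:
  Base: filing + 20 years → 18 July 2015.
  Appellate Stay Credit: +295 days → 8 May 2016.
Expiry of referenced patent SV-436092:
  Base: filing + 20 years → 3 January 2014.
  Appellate Stay Credit: +152 days → 4 June 2014.
  Response Delay Deduction: −61 days → 4 April 2014.
Terminal disclaimer: SV-211638 expires on the earlier of 8 May 2016 and 4 April 2014.

April 4, 2014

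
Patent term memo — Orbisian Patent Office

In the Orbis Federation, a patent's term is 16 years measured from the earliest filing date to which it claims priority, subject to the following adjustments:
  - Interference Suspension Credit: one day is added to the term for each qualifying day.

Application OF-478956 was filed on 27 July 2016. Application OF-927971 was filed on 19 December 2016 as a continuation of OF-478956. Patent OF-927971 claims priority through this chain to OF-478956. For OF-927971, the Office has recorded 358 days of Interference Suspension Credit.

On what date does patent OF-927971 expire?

2033-07-20

Earliest priority filing: 27 July 2016.
Base term: 27 July 2016 + 16 years → 27 July 2032.
Interference Suspension Credit: +358 days → 20 July 2033.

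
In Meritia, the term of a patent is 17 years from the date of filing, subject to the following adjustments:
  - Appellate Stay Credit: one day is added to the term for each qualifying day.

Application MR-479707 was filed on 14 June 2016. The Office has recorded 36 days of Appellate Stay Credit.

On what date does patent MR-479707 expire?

2033-07-20

Base term: filing date + 17 years → 14 June 2033.
Appellate Stay Credit: +36 days → 20 July 2033.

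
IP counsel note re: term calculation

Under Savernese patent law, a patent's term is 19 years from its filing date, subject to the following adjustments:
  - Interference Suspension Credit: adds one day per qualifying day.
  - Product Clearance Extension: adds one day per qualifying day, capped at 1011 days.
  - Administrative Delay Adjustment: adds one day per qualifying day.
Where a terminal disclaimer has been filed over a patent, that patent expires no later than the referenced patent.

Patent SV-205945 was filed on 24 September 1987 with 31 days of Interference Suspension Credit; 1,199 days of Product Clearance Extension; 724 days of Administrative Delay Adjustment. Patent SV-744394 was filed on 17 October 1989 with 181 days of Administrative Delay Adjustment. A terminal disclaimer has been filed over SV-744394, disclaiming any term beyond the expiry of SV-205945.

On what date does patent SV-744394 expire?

2009-04-16

Natural term of SV-744394:
  Base: filing + 19 years → 17 October 2008.
  Administrative Delay Adjustment: +181 days → 16 April 2009.
Expiry of referenced patent SV-205945:
  Base: filing + 19 years → 24 September 2006.
  Interference Suspension Credit: +31 days → 25 October 2006.
  Product Clearance Extension: 1199 days claimed exceeds the 1011-day cap, so +1011 days → 1 August 2009.
  Administrative Delay Adjustment: +724 days → 26 July 2011.
Terminal disclaimer: SV-744394 expires on the earlier of 16 April 2009 and 26 July 2011.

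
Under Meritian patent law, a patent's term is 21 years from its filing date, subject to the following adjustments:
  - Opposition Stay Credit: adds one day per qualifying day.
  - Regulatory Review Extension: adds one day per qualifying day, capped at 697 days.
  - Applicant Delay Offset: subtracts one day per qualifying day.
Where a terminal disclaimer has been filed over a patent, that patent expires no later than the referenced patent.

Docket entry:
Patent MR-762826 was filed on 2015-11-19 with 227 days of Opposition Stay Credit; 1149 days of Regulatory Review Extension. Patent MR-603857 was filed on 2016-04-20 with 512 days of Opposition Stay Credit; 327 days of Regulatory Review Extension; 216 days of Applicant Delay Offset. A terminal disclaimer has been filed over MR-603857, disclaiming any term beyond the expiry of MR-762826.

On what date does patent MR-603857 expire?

2039-01-03

Natural term of MR-603857:
  Base: filing + 21 years → 20 April 2037.
  Opposition Stay Credit: +512 days → 14 September 2038.
  Regulatory Review Extension: 327 days (within the 697-day cap) → +327 days → 7 August 2039.
  Applicant Delay Offset: −216 days → 3 January 2039.
Expiry of referenced patent MR-762826:
  Base: filing + 21 years → 19 November 2036.
  Opposition Stay Credit: +227 days → 4 July 2037.
  Regulatory Review Extension: 1149 days claimed exceeds the 697-day cap, so +697 days → 1 June 2039.
Terminal disclaimer: MR-603857 expires on the earlier of 3 January 2039 and 1 June 2039.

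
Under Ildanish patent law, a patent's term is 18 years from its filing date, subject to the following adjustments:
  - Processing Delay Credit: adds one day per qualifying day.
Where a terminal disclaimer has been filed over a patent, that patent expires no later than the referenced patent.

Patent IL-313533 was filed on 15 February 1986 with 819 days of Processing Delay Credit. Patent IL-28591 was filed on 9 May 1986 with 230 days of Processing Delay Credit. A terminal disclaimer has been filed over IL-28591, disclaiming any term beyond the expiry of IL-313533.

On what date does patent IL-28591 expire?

2004-12-25

Natural term of IL-28591:
  Base: filing + 18 years → 9 May 2004.
  Processing Delay Credit: +230 days → 25 December 2004.
Expiry of referenced patent IL-313533:
  Base: filing + 18 years → 15 February 2004.
  Processing Delay Credit: +819 days → 14 May 2006.
Terminal disclaimer: IL-28591 expires on the earlier of 25 December 2004 and 14 May 2006.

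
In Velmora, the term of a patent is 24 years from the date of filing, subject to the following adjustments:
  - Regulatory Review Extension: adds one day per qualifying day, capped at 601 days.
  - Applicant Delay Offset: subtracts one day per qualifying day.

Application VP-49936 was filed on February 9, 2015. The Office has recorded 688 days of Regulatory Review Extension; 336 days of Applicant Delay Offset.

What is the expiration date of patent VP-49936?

November 1, 2039

Base term: filing date + 24 years → 9 February 2039.
Regulatory Review Extension: 688 days claimed exceeds the 601-day cap, so +601 days → 2 October 2040.
Applicant Delay Offset: −336 days → 1 November 2039.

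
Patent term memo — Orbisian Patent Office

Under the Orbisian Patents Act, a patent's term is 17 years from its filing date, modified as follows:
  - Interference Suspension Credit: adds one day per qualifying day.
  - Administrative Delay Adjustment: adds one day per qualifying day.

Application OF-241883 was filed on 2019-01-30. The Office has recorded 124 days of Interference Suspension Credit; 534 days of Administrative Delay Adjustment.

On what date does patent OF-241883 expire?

November 18, 2037

Base term: filing date + 17 years → 30 January 2036.
Interference Suspension Credit: +124 days → 2 June 2036.
Administrative Delay Adjustment: +534 days → 18 November 2037.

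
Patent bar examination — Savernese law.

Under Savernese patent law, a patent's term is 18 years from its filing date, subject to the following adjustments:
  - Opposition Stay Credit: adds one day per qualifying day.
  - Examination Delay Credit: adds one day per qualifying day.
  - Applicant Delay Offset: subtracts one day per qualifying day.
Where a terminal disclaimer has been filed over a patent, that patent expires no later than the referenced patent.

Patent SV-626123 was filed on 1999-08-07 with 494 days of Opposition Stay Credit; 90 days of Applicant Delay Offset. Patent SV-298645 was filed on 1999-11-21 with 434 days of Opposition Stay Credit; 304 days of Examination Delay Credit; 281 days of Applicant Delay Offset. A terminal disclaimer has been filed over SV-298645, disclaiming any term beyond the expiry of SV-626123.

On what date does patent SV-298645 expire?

Natural term of SV-298645:
  Base: filing + 18 years → 21 November 2017.
  Opposition Stay Credit: +434 days → 29 January 2019.
  Examination Delay Credit: +304 days → 29 November 2019.
  Applicant Delay Offset: −281 days → 21 February 2019.
Expiry of referenced patent SV-626123:
  Base: filing + 18 years → 7 August 2017.
  Opposition Stay Credit: +494 days → 14 December 2018.
  Applicant Delay Offset: −90 days → 15 September 2018.
Terminal disclaimer: SV-298645 expires on the earlier of 21 February 2019 and 15 September 2018.

September 15, 2018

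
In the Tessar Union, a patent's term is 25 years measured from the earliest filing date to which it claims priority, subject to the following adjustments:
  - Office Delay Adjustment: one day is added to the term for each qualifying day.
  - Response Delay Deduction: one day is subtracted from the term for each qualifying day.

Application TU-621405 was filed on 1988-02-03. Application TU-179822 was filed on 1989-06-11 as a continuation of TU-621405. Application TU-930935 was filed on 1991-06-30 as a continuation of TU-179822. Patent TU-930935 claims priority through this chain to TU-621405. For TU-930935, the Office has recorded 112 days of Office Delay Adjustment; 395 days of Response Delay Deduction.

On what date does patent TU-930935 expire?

2012-04-26

Earliest priority filing: 3 February 1988.
Base term: 3 February 1988 + 25 years → 3 February 2013.
Office Delay Adjustment: +112 days → 26 May 2013.
Response Delay Deduction: −395 days → 26 April 2012.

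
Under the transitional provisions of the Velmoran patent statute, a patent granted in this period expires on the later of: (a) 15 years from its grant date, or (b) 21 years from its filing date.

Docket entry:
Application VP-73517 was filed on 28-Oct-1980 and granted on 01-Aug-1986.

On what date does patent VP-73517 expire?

(a) grant + 15 years → 1 August 2001.
(b) filing + 21 years → 28 October 2001.
Later of the two: 28 October 2001.

2001-10-28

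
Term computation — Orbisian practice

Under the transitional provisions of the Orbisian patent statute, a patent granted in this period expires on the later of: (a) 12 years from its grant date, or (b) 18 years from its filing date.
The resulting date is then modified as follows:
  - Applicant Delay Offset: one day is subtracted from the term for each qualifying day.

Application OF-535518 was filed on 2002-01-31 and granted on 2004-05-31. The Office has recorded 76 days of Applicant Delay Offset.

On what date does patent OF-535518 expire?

November 16, 2019

(a) grant + 12 years → 31 May 2016.
(b) filing + 18 years → 31 January 2020.
Later of the two: 31 January 2020.
Applicant Delay Offset: −76 days → 16 November 2019.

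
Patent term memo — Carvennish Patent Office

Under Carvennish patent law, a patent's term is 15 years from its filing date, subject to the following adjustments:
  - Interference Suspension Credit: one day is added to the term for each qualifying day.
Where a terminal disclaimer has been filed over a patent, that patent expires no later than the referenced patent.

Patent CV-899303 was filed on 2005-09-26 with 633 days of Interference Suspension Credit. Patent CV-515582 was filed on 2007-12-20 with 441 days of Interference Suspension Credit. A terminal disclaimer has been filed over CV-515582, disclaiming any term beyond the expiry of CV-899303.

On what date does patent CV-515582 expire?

Natural term of CV-515582:
  Base: filing + 15 years → 20 December 2022.
  Interference Suspension Credit: +441 days → 5 March 2024.
Expiry of referenced patent CV-899303:
  Base: filing + 15 years → 26 September 2020.
  Interference Suspension Credit: +633 days → 21 June 2022.
Terminal disclaimer: CV-515582 expires on the earlier of 5 March 2024 and 21 June 2022.

June 21, 2022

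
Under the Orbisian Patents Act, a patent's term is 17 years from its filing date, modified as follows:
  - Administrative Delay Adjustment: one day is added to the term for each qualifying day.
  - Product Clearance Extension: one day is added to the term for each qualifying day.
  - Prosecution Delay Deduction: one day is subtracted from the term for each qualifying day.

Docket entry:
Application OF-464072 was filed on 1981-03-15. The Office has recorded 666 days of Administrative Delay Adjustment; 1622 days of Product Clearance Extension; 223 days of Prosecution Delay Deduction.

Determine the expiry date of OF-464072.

November 9, 2003

Base term: filing date + 17 years → 15 March 1998.
Administrative Delay Adjustment: +666 days → 10 January 2000.
Product Clearance Extension: +1622 days → 19 June 2004.
Prosecution Delay Deduction: −223 days → 9 November 2003.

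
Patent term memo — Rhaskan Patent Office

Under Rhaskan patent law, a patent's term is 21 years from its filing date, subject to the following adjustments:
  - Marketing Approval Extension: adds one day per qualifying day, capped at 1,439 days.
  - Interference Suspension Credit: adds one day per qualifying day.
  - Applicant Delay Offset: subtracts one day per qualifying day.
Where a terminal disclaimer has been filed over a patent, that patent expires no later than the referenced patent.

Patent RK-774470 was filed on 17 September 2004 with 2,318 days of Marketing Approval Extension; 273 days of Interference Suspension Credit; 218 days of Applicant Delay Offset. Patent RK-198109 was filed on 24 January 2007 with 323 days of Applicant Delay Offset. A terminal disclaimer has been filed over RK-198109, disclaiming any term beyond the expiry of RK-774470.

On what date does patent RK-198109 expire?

2027-03-07

Natural term of RK-198109:
  Base: filing + 21 years → 24 January 2028.
  Applicant Delay Offset: −323 days → 7 March 2027.
Expiry of referenced patent RK-774470:
  Base: filing + 21 years → 17 September 2025.
  Marketing Approval Extension: 2318 days claimed exceeds the 1439-day cap, so +1439 days → 26 August 2029.
  Interference Suspension Credit: +273 days → 26 May 2030.
  Applicant Delay Offset: −218 days → 20 October 2029.
Terminal disclaimer: RK-198109 expires on the earlier of 7 March 2027 and 20 October 2029.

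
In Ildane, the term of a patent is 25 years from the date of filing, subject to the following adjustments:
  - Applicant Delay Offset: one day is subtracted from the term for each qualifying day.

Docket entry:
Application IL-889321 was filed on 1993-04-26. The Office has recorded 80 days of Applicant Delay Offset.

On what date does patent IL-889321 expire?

February 5, 2018

Base term: filing date + 25 years → 26 April 2018.
Applicant Delay Offset: −80 days → 5 February 2018.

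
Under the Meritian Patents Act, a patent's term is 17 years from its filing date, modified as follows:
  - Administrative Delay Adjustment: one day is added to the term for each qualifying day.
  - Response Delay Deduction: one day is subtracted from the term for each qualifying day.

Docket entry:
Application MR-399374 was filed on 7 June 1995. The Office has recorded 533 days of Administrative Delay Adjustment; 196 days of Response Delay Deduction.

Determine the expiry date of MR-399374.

May 10, 2013

Base term: filing date + 17 years → 7 June 2012.
Administrative Delay Adjustment: +533 days → 22 November 2013.
Response Delay Deduction: −196 days → 10 May 2013.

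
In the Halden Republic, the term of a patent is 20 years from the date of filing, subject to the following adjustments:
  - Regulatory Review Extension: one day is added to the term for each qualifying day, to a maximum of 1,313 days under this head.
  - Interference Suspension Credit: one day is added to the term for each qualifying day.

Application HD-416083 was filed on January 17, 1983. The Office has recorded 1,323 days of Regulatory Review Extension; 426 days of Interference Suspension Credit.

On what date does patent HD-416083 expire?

October 22, 2007

Base term: filing date + 20 years → 17 January 2003.
Regulatory Review Extension: 1323 days claimed exceeds the 1313-day cap, so +1313 days → 22 August 2006.
Interference Suspension Credit: +426 days → 22 October 2007.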